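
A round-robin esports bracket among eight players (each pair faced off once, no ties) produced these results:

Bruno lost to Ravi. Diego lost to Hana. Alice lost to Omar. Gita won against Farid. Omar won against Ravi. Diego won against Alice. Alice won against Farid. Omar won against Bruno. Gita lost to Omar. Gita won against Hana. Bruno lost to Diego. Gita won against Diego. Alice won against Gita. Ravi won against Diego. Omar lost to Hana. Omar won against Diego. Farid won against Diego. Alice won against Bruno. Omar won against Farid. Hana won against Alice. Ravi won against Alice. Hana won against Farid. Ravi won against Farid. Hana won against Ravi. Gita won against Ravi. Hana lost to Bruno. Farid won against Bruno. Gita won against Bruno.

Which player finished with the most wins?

Omar

Win totals: Ravi 4, Alice 3, Bruno 1, Farid 2, Hana 5, Gita 5, Omar 6, Diego 2.
Omar leads with 6 wins (next highest: 5).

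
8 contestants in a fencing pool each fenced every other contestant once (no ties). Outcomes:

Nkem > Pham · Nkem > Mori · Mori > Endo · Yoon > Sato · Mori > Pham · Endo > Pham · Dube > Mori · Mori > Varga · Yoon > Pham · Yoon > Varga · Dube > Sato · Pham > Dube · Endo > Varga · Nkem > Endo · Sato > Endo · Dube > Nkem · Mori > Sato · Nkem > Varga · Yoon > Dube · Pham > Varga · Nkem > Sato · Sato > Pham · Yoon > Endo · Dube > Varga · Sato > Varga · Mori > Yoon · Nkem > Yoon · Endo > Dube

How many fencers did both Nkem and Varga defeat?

Nkem beat: Mori, Varga, Yoon, Pham, Endo, Sato.
Varga beat: no one.
No one was beaten by both.

0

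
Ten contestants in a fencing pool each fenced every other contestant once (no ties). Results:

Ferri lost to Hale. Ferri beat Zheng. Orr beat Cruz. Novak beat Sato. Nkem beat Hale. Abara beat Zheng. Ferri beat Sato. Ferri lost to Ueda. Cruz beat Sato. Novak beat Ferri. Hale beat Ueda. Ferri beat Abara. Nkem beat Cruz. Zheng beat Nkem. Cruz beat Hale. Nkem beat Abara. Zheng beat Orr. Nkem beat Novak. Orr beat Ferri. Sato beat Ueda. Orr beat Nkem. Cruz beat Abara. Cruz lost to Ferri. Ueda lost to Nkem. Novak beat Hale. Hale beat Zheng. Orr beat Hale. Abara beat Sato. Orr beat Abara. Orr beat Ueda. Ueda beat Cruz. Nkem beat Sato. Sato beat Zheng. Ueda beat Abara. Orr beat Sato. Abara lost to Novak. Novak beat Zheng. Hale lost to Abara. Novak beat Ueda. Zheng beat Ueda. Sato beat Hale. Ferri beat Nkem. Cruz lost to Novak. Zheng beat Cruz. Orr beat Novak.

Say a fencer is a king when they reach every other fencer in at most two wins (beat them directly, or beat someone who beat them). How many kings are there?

4

Novak reaches everyone (king).
Nkem cannot reach Orr in two steps.
Hale cannot reach Novak in two steps.
Ferri reaches everyone (king).
Abara cannot reach Novak in two steps.
Sato cannot reach Novak in two steps.
Cruz cannot reach Novak, Nkem, Orr in two steps.
Zheng reaches everyone (king).
Orr reaches everyone (king).
Ueda cannot reach Novak, Orr in two steps.
Kings: Novak, Ferri, Zheng, Orr — 4.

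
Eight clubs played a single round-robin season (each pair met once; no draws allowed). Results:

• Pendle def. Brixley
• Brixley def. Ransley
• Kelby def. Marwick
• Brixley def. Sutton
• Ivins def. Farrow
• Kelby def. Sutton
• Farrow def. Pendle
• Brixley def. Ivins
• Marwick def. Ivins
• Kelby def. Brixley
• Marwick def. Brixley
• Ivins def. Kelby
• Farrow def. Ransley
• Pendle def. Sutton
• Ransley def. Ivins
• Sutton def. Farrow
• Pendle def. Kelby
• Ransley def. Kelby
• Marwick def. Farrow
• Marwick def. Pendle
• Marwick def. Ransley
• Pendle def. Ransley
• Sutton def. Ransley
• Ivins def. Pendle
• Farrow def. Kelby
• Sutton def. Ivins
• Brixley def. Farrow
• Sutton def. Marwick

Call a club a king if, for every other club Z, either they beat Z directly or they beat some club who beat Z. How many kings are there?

Pendle reaches everyone (king).
Marwick reaches everyone (king).
Kelby reaches everyone (king).
Ransley reaches everyone (king).
Ivins reaches everyone (king).
Brixley reaches everyone (king).
Sutton reaches everyone (king).
Farrow reaches everyone (king).
Kings: Pendle, Marwick, Kelby, Ransley, Ivins, Brixley, Sutton, Farrow — 8.

8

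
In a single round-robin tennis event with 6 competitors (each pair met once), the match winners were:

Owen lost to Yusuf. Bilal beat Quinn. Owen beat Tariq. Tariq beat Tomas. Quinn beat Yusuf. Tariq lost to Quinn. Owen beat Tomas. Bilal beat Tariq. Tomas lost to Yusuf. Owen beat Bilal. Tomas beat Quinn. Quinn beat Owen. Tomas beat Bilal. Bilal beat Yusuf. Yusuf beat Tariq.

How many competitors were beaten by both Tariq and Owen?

Tariq beat: Tomas.
Owen beat: Tariq, Tomas, Bilal.
Both beat: Tomas — 1.

1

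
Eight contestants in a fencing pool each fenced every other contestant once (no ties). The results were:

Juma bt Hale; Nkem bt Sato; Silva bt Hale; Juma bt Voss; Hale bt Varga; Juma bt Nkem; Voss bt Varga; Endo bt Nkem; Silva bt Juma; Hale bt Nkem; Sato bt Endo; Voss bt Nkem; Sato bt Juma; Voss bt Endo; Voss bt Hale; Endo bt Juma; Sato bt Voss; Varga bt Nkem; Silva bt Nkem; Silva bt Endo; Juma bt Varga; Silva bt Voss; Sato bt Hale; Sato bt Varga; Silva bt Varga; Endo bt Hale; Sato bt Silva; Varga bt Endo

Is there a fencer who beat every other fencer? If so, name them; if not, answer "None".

None

Highest win total is Silva with 6 (out of 7 possible).
Silva lost to Sato, so no fencer went undefeated.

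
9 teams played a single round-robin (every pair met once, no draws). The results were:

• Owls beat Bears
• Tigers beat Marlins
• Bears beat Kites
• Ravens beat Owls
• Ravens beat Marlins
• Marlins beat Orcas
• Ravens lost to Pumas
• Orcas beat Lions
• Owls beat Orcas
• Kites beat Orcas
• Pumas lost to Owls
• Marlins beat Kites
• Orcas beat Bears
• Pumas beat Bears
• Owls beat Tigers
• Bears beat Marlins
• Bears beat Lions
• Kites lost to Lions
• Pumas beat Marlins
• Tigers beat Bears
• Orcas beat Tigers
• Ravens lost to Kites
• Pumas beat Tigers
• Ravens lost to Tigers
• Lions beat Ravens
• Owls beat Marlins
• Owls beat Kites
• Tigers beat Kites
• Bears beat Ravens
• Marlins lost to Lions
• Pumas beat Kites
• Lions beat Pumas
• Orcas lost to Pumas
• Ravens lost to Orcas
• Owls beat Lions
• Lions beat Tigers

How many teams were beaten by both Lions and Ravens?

Lions beat: Marlins, Tigers, Kites, Pumas, Ravens.
Ravens beat: Marlins, Owls.
Both beat: Marlins — 1.

1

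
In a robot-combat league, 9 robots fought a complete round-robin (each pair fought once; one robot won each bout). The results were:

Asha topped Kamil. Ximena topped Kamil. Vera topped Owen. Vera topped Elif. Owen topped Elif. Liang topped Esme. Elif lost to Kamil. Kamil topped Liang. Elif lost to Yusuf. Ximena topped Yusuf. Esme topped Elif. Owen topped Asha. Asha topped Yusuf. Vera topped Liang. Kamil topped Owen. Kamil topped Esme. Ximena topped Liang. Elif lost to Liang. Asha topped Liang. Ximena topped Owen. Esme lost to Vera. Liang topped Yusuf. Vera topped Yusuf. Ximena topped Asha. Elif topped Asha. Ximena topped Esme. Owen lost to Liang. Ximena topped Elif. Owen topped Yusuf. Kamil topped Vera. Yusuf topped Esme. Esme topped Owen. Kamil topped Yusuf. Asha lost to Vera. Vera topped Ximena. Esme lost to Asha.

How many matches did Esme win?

Esme's results: beat Owen, Elif; lost to Kamil, Asha, Vera, Yusuf, Liang, Ximena.
That is 2 wins.

2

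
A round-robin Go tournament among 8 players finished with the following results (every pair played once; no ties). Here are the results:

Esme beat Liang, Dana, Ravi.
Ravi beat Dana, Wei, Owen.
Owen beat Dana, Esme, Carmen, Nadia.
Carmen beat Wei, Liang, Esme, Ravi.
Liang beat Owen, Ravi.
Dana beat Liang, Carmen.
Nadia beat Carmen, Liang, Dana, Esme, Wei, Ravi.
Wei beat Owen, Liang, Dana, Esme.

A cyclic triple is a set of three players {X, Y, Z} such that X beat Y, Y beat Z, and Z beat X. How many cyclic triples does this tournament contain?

Win totals: Owen 4, Carmen 4, Esme 3, Ravi 3, Dana 2, Wei 4, Nadia 6, Liang 2.
A player with w wins dominates both others in C(w,2) triples; summing gives 6 + 6 + 3 + 3 + 1 + 6 + 15 + 1 = 41 transitive triples.
Total triples C(8,3) = 56, so cyclic triples = 56 − 41 = 15.

15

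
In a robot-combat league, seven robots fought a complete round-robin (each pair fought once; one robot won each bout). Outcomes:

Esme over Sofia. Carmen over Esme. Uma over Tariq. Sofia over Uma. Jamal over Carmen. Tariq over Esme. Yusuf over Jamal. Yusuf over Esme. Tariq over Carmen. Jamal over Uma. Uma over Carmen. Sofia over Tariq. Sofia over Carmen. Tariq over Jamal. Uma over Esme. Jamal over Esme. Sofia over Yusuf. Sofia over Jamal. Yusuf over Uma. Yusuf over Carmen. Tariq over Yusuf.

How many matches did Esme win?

Esme's results: beat Sofia; lost to Jamal, Uma, Yusuf, Tariq, Carmen.
That is 1 win.

1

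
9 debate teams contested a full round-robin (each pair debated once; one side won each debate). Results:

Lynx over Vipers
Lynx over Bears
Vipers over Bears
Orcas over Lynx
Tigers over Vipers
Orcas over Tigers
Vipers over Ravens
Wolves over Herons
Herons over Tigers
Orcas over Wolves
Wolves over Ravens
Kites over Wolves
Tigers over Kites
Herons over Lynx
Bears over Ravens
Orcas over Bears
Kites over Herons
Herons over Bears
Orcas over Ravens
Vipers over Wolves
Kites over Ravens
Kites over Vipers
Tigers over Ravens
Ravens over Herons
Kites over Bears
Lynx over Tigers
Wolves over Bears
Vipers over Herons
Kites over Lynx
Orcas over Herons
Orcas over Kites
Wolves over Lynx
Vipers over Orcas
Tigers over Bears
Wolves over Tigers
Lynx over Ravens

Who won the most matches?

Win totals: Kites 6, Herons 3, Tigers 4, Vipers 5, Wolves 5, Ravens 1, Orcas 7, Lynx 4, Bears 1.
Orcas leads with 7 wins (next highest: 6).

Orcas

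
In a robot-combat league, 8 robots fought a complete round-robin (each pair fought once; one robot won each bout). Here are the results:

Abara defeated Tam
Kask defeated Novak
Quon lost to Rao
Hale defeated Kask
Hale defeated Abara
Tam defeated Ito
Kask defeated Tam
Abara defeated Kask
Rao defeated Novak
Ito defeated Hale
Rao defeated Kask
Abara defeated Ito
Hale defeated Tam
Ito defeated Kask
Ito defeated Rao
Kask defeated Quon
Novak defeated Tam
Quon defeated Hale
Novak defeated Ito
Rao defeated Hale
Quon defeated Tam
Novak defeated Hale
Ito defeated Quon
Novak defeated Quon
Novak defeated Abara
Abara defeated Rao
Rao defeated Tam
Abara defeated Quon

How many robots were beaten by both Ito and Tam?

Ito beat: Kask, Quon, Rao, Hale.
Tam beat: Ito.
No one was beaten by both.

0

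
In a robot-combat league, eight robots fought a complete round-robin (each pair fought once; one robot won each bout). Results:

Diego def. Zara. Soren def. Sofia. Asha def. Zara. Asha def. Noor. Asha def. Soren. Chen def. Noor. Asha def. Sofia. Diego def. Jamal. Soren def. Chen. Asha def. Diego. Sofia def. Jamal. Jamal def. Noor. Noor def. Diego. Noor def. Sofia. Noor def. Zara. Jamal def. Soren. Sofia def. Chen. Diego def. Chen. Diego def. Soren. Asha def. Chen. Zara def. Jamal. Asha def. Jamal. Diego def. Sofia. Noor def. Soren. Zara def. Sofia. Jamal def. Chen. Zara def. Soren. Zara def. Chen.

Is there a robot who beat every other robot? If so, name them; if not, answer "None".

Asha

Asha has 7 wins out of 7 opponents — a perfect record.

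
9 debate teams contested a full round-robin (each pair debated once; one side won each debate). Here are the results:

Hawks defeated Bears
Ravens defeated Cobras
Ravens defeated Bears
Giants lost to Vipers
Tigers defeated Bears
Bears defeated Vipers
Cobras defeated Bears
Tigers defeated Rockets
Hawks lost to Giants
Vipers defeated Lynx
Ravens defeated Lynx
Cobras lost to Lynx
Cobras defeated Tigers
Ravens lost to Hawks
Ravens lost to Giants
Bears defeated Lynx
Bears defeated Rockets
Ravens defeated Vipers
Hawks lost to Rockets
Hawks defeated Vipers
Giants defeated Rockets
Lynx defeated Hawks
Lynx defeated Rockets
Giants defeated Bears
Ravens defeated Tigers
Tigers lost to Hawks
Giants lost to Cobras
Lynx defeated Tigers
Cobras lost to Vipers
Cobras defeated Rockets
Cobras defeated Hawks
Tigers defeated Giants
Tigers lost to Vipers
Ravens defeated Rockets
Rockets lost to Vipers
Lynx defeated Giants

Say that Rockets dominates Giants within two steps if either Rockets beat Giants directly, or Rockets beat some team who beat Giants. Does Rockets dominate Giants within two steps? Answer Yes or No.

No

Rockets did not beat Giants directly.
Rockets beat Hawks, but each of them lost to Giants. No two-step path.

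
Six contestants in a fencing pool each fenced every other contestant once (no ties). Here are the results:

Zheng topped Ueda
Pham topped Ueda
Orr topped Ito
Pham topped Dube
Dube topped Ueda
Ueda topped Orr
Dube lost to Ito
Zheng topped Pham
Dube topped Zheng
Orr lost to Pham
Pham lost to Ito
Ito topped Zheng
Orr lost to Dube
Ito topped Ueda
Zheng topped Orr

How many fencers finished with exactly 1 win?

2

Win totals: Orr 1, Dube 3, Ueda 1, Pham 3, Zheng 3, Ito 4.
Exactly 1: Orr, Ueda — 2 fencers.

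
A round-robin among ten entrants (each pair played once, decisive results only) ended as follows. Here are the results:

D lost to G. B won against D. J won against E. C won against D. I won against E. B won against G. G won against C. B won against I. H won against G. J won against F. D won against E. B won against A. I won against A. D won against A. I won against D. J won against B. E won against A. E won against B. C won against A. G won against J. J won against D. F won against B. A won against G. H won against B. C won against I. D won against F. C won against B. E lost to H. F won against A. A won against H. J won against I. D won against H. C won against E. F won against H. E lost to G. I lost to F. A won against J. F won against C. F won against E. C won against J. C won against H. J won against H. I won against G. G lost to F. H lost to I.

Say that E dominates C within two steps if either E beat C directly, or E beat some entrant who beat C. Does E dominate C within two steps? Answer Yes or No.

E did not beat C directly.
E beat A, B, but each of them lost to C. No two-step path.

No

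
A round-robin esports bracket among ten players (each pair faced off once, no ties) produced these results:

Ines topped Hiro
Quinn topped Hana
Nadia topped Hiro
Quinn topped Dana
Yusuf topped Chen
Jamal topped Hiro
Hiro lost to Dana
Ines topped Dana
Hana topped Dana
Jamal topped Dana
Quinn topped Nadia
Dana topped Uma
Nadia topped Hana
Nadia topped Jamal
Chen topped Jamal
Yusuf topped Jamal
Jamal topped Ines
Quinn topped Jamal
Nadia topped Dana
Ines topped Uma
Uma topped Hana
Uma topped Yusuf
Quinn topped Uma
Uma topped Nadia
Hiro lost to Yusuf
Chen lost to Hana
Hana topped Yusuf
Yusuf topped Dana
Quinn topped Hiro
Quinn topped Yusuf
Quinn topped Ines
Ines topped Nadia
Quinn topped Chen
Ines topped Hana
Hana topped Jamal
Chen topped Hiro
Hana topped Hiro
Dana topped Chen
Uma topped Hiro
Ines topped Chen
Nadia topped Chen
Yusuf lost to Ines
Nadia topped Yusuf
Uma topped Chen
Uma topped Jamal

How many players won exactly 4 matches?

1

Win totals: Hiro 0, Nadia 6, Dana 3, Quinn 9, Hana 5, Chen 2, Yusuf 4, Uma 6, Ines 7, Jamal 3.
Exactly 4: Yusuf — 1 player.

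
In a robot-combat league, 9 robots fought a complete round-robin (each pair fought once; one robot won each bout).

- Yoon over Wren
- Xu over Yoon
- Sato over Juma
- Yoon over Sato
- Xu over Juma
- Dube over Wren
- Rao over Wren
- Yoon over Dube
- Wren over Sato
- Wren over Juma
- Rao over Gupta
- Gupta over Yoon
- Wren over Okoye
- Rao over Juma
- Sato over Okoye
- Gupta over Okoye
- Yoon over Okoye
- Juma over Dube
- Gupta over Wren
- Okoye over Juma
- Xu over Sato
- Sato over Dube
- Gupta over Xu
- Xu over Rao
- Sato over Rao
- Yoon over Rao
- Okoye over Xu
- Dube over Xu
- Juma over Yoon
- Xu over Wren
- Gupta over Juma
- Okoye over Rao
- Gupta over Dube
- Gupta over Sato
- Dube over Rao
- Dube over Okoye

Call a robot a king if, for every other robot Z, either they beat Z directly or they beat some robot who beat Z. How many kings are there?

Yoon reaches everyone (king).
Dube reaches everyone (king).
Sato reaches everyone (king).
Xu reaches everyone (king).
Juma cannot reach Gupta in two steps.
Okoye reaches everyone (king).
Rao reaches everyone (king).
Gupta reaches everyone (king).
Wren cannot reach Gupta in two steps.
Kings: Yoon, Dube, Sato, Xu, Okoye, Rao, Gupta — 7.

7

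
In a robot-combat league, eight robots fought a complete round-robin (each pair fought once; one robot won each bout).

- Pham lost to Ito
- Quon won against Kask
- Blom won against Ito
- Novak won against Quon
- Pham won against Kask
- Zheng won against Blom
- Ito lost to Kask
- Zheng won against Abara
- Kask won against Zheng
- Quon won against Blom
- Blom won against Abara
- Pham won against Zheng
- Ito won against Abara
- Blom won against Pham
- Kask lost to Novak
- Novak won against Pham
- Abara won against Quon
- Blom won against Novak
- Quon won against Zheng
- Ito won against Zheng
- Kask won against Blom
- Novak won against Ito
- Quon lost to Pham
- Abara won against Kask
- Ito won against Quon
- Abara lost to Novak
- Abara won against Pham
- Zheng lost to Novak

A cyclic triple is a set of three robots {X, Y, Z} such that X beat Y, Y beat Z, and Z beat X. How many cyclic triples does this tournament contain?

16

Win totals: Kask 3, Abara 3, Novak 6, Blom 4, Ito 4, Zheng 2, Pham 3, Quon 3.
A robot with w wins dominates both others in C(w,2) triples; summing gives 3 + 3 + 15 + 6 + 6 + 1 + 3 + 3 = 40 transitive triples.
Total triples C(8,3) = 56, so cyclic triples = 56 − 40 = 16.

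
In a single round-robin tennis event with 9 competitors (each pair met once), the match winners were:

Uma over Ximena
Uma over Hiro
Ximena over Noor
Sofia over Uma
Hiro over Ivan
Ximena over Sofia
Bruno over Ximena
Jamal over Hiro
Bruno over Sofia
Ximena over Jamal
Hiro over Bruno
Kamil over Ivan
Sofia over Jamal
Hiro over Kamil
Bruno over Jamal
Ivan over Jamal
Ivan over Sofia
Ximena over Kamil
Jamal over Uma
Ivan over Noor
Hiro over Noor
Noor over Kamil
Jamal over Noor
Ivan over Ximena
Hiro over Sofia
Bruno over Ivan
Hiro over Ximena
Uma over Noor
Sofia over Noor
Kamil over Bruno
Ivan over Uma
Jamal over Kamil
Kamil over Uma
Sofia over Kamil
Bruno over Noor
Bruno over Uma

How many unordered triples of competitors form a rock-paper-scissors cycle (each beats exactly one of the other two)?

Win totals: Hiro 6, Ivan 5, Jamal 4, Kamil 3, Uma 3, Ximena 4, Bruno 6, Sofia 4, Noor 1.
A competitor with w wins dominates both others in C(w,2) triples; summing gives 15 + 10 + 6 + 3 + 3 + 6 + 15 + 6 + 0 = 64 transitive triples.
Total triples C(9,3) = 84, so cyclic triples = 84 − 64 = 20.

20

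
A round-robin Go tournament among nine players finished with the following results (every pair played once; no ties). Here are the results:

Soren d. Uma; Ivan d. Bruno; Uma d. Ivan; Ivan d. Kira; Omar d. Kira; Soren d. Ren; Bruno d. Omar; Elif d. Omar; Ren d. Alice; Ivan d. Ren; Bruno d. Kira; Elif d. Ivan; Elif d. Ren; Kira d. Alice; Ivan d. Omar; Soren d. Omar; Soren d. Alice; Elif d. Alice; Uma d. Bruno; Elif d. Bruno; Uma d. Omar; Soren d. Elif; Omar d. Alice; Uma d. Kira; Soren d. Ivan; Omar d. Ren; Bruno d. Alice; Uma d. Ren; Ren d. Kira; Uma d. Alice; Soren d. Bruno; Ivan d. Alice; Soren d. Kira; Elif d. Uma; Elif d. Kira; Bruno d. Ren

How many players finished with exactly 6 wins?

1

Win totals: Ren 2, Omar 3, Elif 7, Kira 1, Alice 0, Uma 6, Ivan 5, Soren 8, Bruno 4.
Exactly 6: Uma — 1 player.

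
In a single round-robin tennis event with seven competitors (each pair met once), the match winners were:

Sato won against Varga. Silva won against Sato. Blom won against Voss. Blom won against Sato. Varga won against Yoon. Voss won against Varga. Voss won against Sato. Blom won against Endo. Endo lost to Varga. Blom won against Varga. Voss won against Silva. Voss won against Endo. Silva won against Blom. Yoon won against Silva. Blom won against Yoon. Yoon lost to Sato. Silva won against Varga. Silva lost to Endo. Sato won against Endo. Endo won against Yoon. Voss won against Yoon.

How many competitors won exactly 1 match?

Win totals: Yoon 1, Endo 2, Varga 2, Silva 3, Voss 5, Sato 3, Blom 5.
Exactly 1: Yoon — 1 competitor.

1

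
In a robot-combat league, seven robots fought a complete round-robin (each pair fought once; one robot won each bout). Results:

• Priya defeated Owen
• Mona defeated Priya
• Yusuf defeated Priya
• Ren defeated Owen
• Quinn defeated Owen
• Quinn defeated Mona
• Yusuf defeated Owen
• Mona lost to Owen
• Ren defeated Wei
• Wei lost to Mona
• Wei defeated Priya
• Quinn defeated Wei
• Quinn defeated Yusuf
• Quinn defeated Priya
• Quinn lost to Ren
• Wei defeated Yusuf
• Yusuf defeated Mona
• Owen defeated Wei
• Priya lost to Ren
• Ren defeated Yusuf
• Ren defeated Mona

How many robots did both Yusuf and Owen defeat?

1

Yusuf beat: Priya, Owen, Mona.
Owen beat: Mona, Wei.
Both beat: Mona — 1.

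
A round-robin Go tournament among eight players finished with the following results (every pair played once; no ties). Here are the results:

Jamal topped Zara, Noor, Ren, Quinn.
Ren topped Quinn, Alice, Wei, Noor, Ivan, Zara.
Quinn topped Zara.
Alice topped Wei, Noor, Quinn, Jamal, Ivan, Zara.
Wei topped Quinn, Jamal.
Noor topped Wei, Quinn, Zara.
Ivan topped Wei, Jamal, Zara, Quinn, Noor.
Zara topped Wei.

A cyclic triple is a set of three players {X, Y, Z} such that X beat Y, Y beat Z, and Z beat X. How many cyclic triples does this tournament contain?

6

Win totals: Noor 3, Quinn 1, Ivan 5, Ren 6, Alice 6, Jamal 4, Zara 1, Wei 2.
A player with w wins dominates both others in C(w,2) triples; summing gives 3 + 0 + 10 + 15 + 15 + 6 + 0 + 1 = 50 transitive triples.
Total triples C(8,3) = 56, so cyclic triples = 56 − 50 = 6.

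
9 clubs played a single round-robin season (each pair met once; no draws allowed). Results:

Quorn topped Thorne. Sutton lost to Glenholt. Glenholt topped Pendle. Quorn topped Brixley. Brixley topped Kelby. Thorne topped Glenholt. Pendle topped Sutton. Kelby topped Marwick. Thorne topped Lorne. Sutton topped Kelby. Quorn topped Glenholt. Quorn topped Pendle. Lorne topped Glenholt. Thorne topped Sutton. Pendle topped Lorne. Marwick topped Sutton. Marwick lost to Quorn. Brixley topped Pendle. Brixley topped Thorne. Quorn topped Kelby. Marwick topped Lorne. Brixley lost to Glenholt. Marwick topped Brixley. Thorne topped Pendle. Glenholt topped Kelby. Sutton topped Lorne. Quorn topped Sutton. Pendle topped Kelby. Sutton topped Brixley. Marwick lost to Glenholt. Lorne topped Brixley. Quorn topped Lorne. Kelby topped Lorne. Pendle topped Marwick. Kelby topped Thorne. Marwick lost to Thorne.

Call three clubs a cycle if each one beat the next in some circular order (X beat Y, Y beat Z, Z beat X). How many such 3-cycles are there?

17

Win totals: Kelby 3, Brixley 3, Glenholt 5, Lorne 2, Quorn 8, Thorne 5, Marwick 3, Pendle 4, Sutton 3.
A club with w wins dominates both others in C(w,2) triples; summing gives 3 + 3 + 10 + 1 + 28 + 10 + 3 + 6 + 3 = 67 transitive triples.
Total triples C(9,3) = 84, so cyclic triples = 84 − 67 = 17.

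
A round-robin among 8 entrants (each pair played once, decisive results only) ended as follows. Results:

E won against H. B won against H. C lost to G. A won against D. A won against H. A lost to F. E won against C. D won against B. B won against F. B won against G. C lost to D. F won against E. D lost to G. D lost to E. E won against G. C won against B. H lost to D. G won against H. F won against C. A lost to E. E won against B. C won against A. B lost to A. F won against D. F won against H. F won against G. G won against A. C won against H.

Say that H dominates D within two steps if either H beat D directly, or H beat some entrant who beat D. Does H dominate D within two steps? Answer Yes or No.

No

H did not beat D directly.
H beat no one, so there is no intermediate entrant.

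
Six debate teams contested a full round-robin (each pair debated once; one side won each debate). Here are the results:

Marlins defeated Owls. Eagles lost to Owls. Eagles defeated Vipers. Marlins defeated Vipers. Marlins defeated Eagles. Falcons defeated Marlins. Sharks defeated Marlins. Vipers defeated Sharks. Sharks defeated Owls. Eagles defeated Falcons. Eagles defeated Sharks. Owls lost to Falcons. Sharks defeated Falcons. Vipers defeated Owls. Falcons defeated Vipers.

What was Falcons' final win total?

Falcons' results: beat Vipers, Marlins, Owls; lost to Sharks, Eagles.
That is 3 wins.

3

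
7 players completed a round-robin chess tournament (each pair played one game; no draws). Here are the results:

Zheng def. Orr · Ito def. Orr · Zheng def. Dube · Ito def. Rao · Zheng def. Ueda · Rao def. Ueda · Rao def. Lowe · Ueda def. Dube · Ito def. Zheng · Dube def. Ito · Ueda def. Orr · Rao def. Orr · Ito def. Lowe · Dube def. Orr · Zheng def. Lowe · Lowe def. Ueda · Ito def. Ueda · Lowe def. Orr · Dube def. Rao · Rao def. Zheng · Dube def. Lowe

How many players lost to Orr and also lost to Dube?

0

Orr beat: no one.
Dube beat: Lowe, Rao, Ito, Orr.
No one was beaten by both.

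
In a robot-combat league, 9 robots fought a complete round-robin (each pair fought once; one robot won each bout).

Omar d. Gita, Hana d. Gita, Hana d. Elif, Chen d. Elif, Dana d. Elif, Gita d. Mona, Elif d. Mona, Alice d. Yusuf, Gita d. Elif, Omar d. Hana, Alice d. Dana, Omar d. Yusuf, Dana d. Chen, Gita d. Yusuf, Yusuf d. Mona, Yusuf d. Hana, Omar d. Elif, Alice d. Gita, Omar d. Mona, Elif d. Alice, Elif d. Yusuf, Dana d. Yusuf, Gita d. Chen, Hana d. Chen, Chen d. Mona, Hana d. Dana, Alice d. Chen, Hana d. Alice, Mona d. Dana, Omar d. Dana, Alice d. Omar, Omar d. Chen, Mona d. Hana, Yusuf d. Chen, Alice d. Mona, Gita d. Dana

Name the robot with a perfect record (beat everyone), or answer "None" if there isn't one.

None

Highest win total is Omar with 7 (out of 8 possible).
Omar lost to Alice, so no robot went undefeated.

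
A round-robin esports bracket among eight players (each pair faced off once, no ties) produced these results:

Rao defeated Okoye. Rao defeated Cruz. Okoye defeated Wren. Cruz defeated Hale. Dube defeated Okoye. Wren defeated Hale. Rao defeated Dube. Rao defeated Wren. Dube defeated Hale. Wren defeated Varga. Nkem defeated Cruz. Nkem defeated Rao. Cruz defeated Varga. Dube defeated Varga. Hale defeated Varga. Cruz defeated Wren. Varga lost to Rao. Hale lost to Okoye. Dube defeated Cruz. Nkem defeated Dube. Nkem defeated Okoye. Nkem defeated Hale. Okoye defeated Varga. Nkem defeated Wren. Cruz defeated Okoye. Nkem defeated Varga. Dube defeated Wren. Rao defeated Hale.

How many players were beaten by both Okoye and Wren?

Okoye beat: Wren, Hale, Varga.
Wren beat: Hale, Varga.
Both beat: Hale, Varga — 2.

2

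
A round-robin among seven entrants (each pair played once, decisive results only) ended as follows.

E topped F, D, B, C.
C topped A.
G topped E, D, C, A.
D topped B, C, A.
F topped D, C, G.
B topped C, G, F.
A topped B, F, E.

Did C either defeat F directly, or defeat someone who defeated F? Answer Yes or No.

Yes

C did not beat F directly.
C beat A. Of those, A beat F.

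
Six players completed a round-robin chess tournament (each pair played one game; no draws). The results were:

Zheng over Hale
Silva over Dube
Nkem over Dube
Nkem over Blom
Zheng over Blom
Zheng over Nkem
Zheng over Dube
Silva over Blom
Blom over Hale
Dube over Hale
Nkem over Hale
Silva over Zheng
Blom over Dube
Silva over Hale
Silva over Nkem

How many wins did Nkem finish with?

3

Nkem's results: beat Dube, Blom, Hale; lost to Silva, Zheng.
That is 3 wins.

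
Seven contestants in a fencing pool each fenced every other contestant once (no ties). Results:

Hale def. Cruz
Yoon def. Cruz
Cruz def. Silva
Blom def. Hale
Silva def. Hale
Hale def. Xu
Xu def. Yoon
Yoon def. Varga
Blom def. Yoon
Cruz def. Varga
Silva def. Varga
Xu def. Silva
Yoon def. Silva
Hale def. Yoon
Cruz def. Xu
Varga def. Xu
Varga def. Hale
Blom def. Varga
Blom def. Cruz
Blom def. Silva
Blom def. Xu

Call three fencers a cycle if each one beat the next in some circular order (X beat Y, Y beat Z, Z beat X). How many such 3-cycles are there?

8

Win totals: Yoon 3, Cruz 3, Blom 6, Silva 2, Xu 2, Hale 3, Varga 2.
A fencer with w wins dominates both others in C(w,2) triples; summing gives 3 + 3 + 15 + 1 + 1 + 3 + 1 = 27 transitive triples.
Total triples C(7,3) = 35, so cyclic triples = 35 − 27 = 8.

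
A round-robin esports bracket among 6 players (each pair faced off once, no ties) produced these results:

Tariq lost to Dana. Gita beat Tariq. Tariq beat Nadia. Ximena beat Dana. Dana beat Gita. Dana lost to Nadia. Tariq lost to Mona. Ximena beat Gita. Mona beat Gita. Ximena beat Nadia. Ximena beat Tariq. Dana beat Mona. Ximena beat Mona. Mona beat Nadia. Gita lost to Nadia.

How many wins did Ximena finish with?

Ximena's results: beat Nadia, Mona, Dana, Gita, Tariq; lost to no one.
That is 5 wins.

5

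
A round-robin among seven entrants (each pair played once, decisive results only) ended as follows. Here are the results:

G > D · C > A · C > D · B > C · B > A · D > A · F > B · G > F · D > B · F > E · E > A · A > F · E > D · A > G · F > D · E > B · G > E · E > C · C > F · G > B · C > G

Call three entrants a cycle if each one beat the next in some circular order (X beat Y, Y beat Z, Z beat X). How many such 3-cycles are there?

Win totals: A 2, B 2, C 4, D 2, E 4, F 3, G 4.
An entrant with w wins dominates both others in C(w,2) triples; summing gives 1 + 1 + 6 + 1 + 6 + 3 + 6 = 24 transitive triples.
Total triples C(7,3) = 35, so cyclic triples = 35 − 24 = 11.

11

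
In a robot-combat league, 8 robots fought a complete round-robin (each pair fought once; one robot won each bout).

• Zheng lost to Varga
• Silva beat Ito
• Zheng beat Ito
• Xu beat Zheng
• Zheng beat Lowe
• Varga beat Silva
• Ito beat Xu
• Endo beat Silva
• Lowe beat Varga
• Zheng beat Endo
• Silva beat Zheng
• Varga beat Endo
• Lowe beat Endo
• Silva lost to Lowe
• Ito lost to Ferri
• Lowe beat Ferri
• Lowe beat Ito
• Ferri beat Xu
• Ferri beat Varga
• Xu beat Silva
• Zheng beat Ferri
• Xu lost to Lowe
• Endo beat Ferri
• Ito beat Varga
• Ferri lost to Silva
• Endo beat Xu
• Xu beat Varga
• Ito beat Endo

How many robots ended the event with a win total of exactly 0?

0

Win totals: Silva 3, Ferri 3, Endo 3, Zheng 4, Lowe 6, Varga 3, Xu 3, Ito 3.
No robot has exactly 0 wins.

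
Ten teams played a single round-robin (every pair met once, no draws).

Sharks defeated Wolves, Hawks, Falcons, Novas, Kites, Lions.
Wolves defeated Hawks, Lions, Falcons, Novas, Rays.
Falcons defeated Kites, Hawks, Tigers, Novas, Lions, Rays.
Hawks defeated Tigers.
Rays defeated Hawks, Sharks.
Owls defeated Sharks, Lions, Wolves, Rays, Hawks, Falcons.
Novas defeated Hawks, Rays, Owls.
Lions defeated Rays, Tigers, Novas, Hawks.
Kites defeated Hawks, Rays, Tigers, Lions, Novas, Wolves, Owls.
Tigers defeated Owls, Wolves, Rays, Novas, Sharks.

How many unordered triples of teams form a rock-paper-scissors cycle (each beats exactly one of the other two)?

24

Win totals: Sharks 6, Lions 4, Kites 7, Wolves 5, Tigers 5, Rays 2, Owls 6, Falcons 6, Novas 3, Hawks 1.
A team with w wins dominates both others in C(w,2) triples; summing gives 15 + 6 + 21 + 10 + 10 + 1 + 15 + 15 + 3 + 0 = 96 transitive triples.
Total triples C(10,3) = 120, so cyclic triples = 120 − 96 = 24.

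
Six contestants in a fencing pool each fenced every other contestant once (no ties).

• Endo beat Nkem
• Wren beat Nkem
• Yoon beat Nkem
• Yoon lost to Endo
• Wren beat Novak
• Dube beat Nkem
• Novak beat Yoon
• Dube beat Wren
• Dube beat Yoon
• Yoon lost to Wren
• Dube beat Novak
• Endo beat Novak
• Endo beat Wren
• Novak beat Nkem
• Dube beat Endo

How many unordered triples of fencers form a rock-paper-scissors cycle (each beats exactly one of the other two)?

Win totals: Yoon 1, Nkem 0, Dube 5, Endo 4, Novak 2, Wren 3.
A fencer with w wins dominates both others in C(w,2) triples; summing gives 0 + 0 + 10 + 6 + 1 + 3 = 20 transitive triples.
Total triples C(6,3) = 20, so cyclic triples = 20 − 20 = 0.

0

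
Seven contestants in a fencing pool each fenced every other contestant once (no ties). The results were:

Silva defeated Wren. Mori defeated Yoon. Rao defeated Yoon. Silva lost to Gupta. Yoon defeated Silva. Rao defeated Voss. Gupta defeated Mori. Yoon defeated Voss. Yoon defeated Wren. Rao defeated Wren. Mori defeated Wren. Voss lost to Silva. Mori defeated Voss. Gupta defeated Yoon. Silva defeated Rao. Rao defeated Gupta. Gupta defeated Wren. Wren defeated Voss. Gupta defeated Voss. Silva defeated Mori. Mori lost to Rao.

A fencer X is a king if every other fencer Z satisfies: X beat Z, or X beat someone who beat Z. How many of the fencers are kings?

3

Rao reaches everyone (king).
Yoon cannot reach Gupta in two steps.
Mori cannot reach Rao, Gupta in two steps.
Silva reaches everyone (king).
Gupta reaches everyone (king).
Wren cannot reach Rao, Yoon, Mori, Silva, Gupta in two steps.
Voss cannot reach Rao, Yoon, Mori, Silva, Gupta, Wren in two steps.
Kings: Rao, Silva, Gupta — 3.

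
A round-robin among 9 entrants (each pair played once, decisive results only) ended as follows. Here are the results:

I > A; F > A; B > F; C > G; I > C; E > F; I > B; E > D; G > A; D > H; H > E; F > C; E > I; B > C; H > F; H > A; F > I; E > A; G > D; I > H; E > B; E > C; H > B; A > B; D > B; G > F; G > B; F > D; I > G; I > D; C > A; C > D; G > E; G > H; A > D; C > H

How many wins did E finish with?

6

E's results: beat A, B, C, D, F, I; lost to G, H.
That is 6 wins.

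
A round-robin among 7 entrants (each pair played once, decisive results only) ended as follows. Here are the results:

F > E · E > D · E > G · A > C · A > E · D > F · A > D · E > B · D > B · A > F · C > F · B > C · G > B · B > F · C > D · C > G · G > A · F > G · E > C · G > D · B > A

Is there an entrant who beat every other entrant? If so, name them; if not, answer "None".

None

Highest win total is E with 4 (out of 6 possible).
E lost to A, F, so no entrant went undefeated.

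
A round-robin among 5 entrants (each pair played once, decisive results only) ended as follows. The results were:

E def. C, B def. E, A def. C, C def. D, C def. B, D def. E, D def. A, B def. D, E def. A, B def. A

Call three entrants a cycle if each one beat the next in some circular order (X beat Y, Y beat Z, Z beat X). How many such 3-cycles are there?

Win totals: A 1, B 3, C 2, D 2, E 2.
An entrant with w wins dominates both others in C(w,2) triples; summing gives 0 + 3 + 1 + 1 + 1 = 6 transitive triples.
Total triples C(5,3) = 10, so cyclic triples = 10 − 6 = 4.

4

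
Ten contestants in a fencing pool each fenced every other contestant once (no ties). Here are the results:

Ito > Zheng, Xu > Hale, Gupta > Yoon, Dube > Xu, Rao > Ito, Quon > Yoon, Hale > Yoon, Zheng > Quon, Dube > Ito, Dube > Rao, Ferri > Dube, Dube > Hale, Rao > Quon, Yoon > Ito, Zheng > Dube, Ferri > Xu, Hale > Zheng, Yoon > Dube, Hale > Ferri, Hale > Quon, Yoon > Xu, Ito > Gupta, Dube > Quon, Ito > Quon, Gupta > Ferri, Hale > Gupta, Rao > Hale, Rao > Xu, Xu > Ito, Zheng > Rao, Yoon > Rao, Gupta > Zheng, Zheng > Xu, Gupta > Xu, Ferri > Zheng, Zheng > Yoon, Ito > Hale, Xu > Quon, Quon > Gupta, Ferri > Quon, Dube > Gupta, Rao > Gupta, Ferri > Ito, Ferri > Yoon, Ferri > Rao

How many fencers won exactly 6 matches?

1

Win totals: Zheng 5, Yoon 4, Ito 4, Dube 6, Quon 2, Xu 3, Hale 5, Rao 5, Ferri 7, Gupta 4.
Exactly 6: Dube — 1 fencer.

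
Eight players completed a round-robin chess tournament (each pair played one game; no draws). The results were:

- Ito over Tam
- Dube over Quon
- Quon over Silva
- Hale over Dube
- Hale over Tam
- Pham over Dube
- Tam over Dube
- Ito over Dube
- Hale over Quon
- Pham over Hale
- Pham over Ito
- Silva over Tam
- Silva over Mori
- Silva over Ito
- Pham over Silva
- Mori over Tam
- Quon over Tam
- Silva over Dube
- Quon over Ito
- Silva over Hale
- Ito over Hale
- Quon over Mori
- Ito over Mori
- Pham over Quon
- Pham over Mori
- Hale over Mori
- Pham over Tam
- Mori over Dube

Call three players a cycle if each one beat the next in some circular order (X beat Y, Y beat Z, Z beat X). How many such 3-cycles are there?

Win totals: Hale 4, Dube 1, Pham 7, Quon 4, Mori 2, Tam 1, Silva 5, Ito 4.
A player with w wins dominates both others in C(w,2) triples; summing gives 6 + 0 + 21 + 6 + 1 + 0 + 10 + 6 = 50 transitive triples.
Total triples C(8,3) = 56, so cyclic triples = 56 − 50 = 6.

6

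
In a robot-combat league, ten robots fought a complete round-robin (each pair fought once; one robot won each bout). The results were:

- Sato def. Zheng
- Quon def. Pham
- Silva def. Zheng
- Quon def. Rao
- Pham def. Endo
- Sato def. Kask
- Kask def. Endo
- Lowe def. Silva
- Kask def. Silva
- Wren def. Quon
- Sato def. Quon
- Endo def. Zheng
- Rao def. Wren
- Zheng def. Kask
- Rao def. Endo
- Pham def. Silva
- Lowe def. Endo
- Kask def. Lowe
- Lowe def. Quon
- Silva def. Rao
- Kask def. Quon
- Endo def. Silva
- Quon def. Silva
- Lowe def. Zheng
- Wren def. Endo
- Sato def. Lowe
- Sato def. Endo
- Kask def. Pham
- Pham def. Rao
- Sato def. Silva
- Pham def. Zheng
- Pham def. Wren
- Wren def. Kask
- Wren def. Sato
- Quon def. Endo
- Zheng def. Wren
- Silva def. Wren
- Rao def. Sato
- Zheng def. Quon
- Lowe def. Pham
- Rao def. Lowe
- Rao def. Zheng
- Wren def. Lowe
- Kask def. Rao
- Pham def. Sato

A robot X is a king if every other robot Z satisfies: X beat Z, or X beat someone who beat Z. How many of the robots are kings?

7

Lowe reaches everyone (king).
Endo cannot reach Lowe, Pham, Sato in two steps.
Pham reaches everyone (king).
Rao reaches everyone (king).
Kask reaches everyone (king).
Quon cannot reach Kask in two steps.
Zheng reaches everyone (king).
Wren reaches everyone (king).
Sato reaches everyone (king).
Silva cannot reach Pham in two steps.
Kings: Lowe, Pham, Rao, Kask, Zheng, Wren, Sato — 7.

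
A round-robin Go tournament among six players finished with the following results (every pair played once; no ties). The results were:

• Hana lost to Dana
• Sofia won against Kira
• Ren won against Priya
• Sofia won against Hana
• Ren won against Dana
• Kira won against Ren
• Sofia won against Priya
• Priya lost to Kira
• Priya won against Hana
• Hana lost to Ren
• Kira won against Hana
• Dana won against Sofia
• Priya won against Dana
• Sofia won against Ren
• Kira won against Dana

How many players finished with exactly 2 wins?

Win totals: Dana 2, Hana 0, Priya 2, Sofia 4, Ren 3, Kira 4.
Exactly 2: Dana, Priya — 2 players.

2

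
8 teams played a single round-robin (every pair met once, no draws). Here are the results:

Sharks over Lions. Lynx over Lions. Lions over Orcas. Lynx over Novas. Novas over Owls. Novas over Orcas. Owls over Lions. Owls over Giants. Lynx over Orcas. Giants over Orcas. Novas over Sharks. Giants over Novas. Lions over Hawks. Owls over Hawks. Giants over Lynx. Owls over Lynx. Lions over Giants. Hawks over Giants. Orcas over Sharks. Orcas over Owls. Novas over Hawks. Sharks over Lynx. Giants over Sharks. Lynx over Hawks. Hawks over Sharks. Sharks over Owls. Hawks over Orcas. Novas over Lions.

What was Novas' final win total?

5

Novas' results: beat Orcas, Sharks, Lions, Hawks, Owls; lost to Giants, Lynx.
That is 5 wins.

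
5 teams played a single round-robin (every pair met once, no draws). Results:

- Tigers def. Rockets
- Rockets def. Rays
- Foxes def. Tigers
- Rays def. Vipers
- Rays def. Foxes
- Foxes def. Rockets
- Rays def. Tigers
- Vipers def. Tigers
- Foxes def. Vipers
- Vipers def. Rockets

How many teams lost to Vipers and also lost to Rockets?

Vipers beat: Rockets, Tigers.
Rockets beat: Rays.
No one was beaten by both.

0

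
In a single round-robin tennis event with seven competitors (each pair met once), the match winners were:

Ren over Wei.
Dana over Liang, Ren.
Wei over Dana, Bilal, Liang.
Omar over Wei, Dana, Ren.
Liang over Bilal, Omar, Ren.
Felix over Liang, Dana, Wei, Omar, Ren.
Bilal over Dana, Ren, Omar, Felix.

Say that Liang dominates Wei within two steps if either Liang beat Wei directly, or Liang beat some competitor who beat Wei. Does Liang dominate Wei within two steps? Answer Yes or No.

Liang did not beat Wei directly.
Liang beat Omar, Bilal, Ren. Of those, Omar beat Wei.

Yes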